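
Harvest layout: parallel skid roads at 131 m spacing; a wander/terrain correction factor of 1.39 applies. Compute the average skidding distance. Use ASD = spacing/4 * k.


Formula: ASD = (spacing / 4) * correction
Uncorrected distance = spacing / 4 = 131 / 4 = 32.75 m
ASD = 32.75 * 1.39 = 46 m

46


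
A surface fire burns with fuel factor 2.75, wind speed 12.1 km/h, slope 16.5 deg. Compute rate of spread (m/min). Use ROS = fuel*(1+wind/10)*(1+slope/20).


Formula: ROS = fuel * (1 + wind/10) * (1 + slope/20)
Wind factor = 1 + 12.1/10 = 2.21
Slope factor = 1 + 16.5/20 = 1.825
ROS = 2.75 * 2.21 * 1.825 = 11.09 m/min

11.09


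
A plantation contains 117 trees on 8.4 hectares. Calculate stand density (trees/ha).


Formula: Stand Density = N_trees / Area_ha
Density = 117 trees / 8.4 ha
Density = 14 trees/ha

14


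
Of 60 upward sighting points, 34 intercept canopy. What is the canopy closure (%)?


Formula: Canopy closure = covered points / total points * 100
Closure = 34 / 60 * 100
Closure = 0.5667 * 100 = 56.7%

56.7


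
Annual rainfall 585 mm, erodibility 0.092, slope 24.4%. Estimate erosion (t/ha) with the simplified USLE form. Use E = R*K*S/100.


Formula: E = R * K * S / 100  (simplified USLE)
R * K = 585 * 0.092 = 53.82
E = 53.82 * 24.4 / 100 = 13.13 t/ha

13.13


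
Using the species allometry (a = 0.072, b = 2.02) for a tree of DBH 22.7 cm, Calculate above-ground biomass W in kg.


Formula: W = a * DBH^b  (allometric power law)
DBH^b = 22.7^2.02 = 548.4944
W = 0.072 * 548.4944 = 39.5 kg

39.5


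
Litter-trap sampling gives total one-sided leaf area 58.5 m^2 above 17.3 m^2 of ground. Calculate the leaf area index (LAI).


Formula: LAI = total leaf area / ground area  (dimensionless)
LAI = 58.5 m^2 / 17.3 m^2
LAI = 3.38

3.38


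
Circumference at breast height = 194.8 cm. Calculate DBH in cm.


Formula: DBH = C / pi
DBH = 194.8 / pi
pi = 3.14159...
DBH = 62.0 cm

62.0


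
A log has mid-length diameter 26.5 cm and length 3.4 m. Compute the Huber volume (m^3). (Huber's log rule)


Huber: V = Am * L,  Am = pi*(Dm/200)^2
Am = pi*(26.5/200)^2 = 0.055155 m^2
V = 0.055155*3.4 = 0.1875 m^3

0.1875


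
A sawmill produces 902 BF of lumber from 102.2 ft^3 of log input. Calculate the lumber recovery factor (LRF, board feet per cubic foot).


Formula: LRF = Lumber Output (BF) / Log Input (ft^3)
LRF = 902 BF / 102.2 ft^3
LRF = 8.83 BF/ft^3

8.83


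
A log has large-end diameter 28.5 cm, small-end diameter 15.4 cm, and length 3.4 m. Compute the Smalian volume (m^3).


Smalian: V = (A1 + A2)/2 * L,  A = pi*(D/200)^2
A1 = pi*(28.5/200)^2 = 0.063794 m^2
A2 = pi*(15.4/200)^2 = 0.018627 m^2
V = (0.063794+0.018627)/2*3.4 = 0.1401 m^3

0.1401


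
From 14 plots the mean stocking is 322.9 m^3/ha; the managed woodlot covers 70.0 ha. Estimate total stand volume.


Formula: Total Volume = Mean Volume per ha * Total Area
Total Volume = 322.9 m^3/ha * 70.0 ha
Total Volume = 22603 m^3

22603


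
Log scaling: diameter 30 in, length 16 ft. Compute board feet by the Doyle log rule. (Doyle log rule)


Doyle: BF = (D - 4)^2 * L / 16
Adjusted diameter = 30 - 4 = 26 in
(D-4)^2 = 26^2 = 676
BF = 676 * 16 / 16 = 676 BF

676


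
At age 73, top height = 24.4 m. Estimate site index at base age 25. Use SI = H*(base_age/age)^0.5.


Formula: SI = H_dom * (base_age / age)^0.5
Age ratio = 25 / 73 = 0.34247
sqrt(age_ratio) = 0.58521
SI = 24.4 * 0.58521 = 14.3 m

14.3


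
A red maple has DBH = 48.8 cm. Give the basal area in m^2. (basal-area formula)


Formula: BA = pi * (DBH/2)^2 / 10000  (cm^2 to m^2)
Radius = DBH/2 = 48.8/2 = 24.4 cm
BA = pi * 24.4^2 / 10000
   = 1870.3786 cm^2 / 10000
   = 0.187 m^2

0.187


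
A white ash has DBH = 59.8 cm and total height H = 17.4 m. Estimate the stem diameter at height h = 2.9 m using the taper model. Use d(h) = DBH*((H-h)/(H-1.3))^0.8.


Taper: d(h) = DBH * ((H - h) / (H - 1.3))^0.8
Numerator = H - h = 17.4 - 2.9 = 14.5 m
Denominator = H - 1.3 = 17.4 - 1.3 = 16.1 m
Ratio = 14.5 / 16.1 = 0.90062
d = 59.8 * 0.90062^0.8 = 55.0 cm

55.0


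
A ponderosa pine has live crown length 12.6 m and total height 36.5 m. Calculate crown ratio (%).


Formula: Crown Ratio = (Crown Length / Total Height) * 100
CR = (12.6 m / 36.5 m) * 100
CR = 0.3452 * 100 = 34.5%

34.5


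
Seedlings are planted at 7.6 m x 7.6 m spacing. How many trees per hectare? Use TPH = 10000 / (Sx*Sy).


Formula: TPH = 10000 m^2/ha / (spacing_x * spacing_y)
Area per tree = 7.6 m * 7.6 m = 57.76 m^2
TPH = 10000 / 57.76 = 173 trees/ha

173


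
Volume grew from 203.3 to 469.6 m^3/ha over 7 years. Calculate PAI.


Formula: PAI = (V_T2 - V_T1) / (T2 - T1)
Volume increment = 469.6 - 203.3 = 266.3 m^3/ha
PAI = 266.3 / 7 = 38.04 m^3/ha/year

38.04


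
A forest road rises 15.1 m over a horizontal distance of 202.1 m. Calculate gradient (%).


Formula: Gradient = rise / run * 100
Gradient = 15.1 / 202.1 * 100 = 7.5%

7.5


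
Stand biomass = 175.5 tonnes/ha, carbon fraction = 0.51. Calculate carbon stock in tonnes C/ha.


Formula: Carbon Stock = Biomass * Carbon Fraction
C = 175.5 t/ha * 0.51
C = 89.5 t C/ha

89.5


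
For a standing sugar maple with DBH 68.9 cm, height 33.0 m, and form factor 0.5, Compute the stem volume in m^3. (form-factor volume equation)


Formula: V = pi * (DBH/200)^2 * H * ff
Radius = DBH/200 = 68.9/200 = 0.3445 m
Radius^2 = 0.3445^2 = 0.11868025 m^2
V = pi * 0.11868025 * 33.0 * 0.5
V = 6.152 m^3

6.152


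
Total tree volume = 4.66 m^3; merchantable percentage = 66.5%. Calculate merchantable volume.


Formula: MV = V_total * (merchantable_pct / 100)
Merchantable fraction = 66.5% / 100 = 0.665
MV = 4.66 m^3 * 0.665 = 3.099 m^3

3.099


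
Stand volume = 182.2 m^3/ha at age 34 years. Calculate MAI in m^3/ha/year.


Formula: MAI = Total Volume / Stand Age
MAI = 182.2 m^3/ha / 34 years
MAI = 5.36 m^3/ha/year

5.36


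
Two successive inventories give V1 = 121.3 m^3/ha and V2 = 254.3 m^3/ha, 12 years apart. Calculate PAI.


Formula: PAI = (V_T2 - V_T1) / (T2 - T1)
Volume increment = 254.3 - 121.3 = 133.0 m^3/ha
PAI = 133.0 / 12 = 11.08 m^3/ha/year

11.08


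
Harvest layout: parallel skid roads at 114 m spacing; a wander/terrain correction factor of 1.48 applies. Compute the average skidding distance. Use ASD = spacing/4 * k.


Formula: ASD = (spacing / 4) * correction
Uncorrected distance = spacing / 4 = 114 / 4 = 28.5 m
ASD = 28.5 * 1.48 = 42 m

42


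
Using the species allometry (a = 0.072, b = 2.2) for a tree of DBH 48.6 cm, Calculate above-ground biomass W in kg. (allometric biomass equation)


Formula: W = a * DBH^b  (allometric power law)
DBH^b = 48.6^2.2 = 5135.7017
W = 0.072 * 5135.7017 = 369.8 kg

369.8


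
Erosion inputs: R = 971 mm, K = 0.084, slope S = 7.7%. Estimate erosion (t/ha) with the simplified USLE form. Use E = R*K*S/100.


Formula: E = R * K * S / 100  (simplified USLE)
R * K = 971 * 0.084 = 81.564
E = 81.564 * 7.7 / 100 = 6.28 t/ha

6.28


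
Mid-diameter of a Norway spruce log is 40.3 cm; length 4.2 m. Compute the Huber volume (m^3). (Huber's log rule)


Huber: V = Am * L,  Am = pi*(Dm/200)^2
Am = pi*(40.3/200)^2 = 0.127556 m^2
V = 0.127556*4.2 = 0.5357 m^3

0.5357


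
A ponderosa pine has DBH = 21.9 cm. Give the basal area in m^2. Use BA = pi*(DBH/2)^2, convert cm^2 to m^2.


Formula: BA = pi * (DBH/2)^2 / 10000  (cm^2 to m^2)
Radius = DBH/2 = 21.9/2 = 10.95 cm
BA = pi * 10.95^2 / 10000
   = 376.6848 cm^2 / 10000
   = 0.0377 m^2

0.0377


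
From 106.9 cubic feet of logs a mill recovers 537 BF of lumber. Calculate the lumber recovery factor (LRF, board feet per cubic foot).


Formula: LRF = Lumber Output (BF) / Log Input (ft^3)
LRF = 537 BF / 106.9 ft^3
LRF = 5.02 BF/ft^3

5.02


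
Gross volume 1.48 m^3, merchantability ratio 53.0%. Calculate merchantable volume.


Formula: MV = V_total * (merchantable_pct / 100)
Merchantable fraction = 53.0% / 100 = 0.53
MV = 1.48 m^3 * 0.53 = 0.784 m^3

0.784


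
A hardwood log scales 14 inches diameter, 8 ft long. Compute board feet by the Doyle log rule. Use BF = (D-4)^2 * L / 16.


Doyle: BF = (D - 4)^2 * L / 16
Adjusted diameter = 14 - 4 = 10 in
(D-4)^2 = 10^2 = 100
BF = 100 * 8 / 16 = 50 BF

50


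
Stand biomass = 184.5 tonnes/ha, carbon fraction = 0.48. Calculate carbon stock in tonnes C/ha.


Formula: Carbon Stock = Biomass * Carbon Fraction
C = 184.5 t/ha * 0.48
C = 88.6 t C/ha

88.6


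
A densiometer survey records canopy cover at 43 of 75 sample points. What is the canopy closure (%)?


Formula: Canopy closure = covered points / total points * 100
Closure = 43 / 75 * 100
Closure = 0.5733 * 100 = 57.3%

57.3


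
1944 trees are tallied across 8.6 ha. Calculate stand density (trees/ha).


Formula: Stand Density = N_trees / Area_ha
Density = 1944 trees / 8.6 ha
Density = 226 trees/ha

226


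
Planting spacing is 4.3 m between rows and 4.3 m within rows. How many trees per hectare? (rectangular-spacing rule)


Formula: TPH = 10000 m^2/ha / (spacing_x * spacing_y)
Area per tree = 4.3 m * 4.3 m = 18.49 m^2
TPH = 10000 / 18.49 = 541 trees/ha

541


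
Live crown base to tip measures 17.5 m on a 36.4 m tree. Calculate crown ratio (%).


Formula: Crown Ratio = (Crown Length / Total Height) * 100
CR = (17.5 m / 36.4 m) * 100
CR = 0.4808 * 100 = 48.1%

48.1


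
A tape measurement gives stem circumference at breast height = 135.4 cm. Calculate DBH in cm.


Formula: DBH = C / pi
DBH = 135.4 / pi
pi = 3.14159...
DBH = 43.1 cm

43.1


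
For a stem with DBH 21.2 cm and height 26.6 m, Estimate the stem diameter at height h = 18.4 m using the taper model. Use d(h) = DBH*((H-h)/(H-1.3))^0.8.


Taper: d(h) = DBH * ((H - h) / (H - 1.3))^0.8
Numerator = H - h = 26.6 - 18.4 = 8.2 m
Denominator = H - 1.3 = 26.6 - 1.3 = 25.3 m
Ratio = 8.2 / 25.3 = 0.32411
d = 21.2 * 0.32411^0.8 = 8.6 cm

8.6


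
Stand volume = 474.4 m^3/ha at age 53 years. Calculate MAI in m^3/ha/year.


Formula: MAI = Total Volume / Stand Age
MAI = 474.4 m^3/ha / 53 years
MAI = 8.95 m^3/ha/year

8.95


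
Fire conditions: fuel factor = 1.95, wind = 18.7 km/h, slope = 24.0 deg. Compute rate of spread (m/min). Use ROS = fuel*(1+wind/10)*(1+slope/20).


Formula: ROS = fuel * (1 + wind/10) * (1 + slope/20)
Wind factor = 1 + 18.7/10 = 2.87
Slope factor = 1 + 24.0/20 = 2.2
ROS = 1.95 * 2.87 * 2.2 = 12.31 m/min

12.31


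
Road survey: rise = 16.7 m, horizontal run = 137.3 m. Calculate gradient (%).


Formula: Gradient = rise / run * 100
Gradient = 16.7 / 137.3 * 100 = 12.2%

12.2


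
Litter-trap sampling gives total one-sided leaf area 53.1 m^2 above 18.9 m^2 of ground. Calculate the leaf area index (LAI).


Formula: LAI = total leaf area / ground area  (dimensionless)
LAI = 53.1 m^2 / 18.9 m^2
LAI = 2.81

2.81


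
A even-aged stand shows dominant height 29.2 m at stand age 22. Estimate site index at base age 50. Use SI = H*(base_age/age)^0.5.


Formula: SI = H_dom * (base_age / age)^0.5
Age ratio = 50 / 22 = 2.27273
sqrt(age_ratio) = 1.50756
SI = 29.2 * 1.50756 = 44.0 m

44.0


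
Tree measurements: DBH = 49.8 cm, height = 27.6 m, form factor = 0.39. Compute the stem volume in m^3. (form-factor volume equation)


Formula: V = pi * (DBH/200)^2 * H * ff
Radius = DBH/200 = 49.8/200 = 0.249 m
Radius^2 = 0.249^2 = 0.062001 m^2
V = pi * 0.062001 * 27.6 * 0.39
V = 2.097 m^3

2.097


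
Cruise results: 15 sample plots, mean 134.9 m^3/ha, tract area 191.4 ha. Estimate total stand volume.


Formula: Total Volume = Mean Volume per ha * Total Area
Total Volume = 134.9 m^3/ha * 191.4 ha
Total Volume = 25820 m^3

25820


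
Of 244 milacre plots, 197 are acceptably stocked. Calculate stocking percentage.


Formula: Stocking % = stocked plots / total plots * 100
Stocking = 197 / 244 * 100
Stocking = 0.8074 * 100 = 80.7%

80.7


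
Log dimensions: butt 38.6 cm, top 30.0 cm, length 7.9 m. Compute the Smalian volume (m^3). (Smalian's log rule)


Smalian: V = (A1 + A2)/2 * L,  A = pi*(D/200)^2
A1 = pi*(38.6/200)^2 = 0.117021 m^2
A2 = pi*(30.0/200)^2 = 0.070686 m^2
V = (0.117021+0.070686)/2*7.9 = 0.7414 m^3

0.7414


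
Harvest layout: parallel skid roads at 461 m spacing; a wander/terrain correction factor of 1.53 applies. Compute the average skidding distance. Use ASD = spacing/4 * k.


Formula: ASD = (spacing / 4) * correction
Uncorrected distance = spacing / 4 = 461 / 4 = 115.25 m
ASD = 115.25 * 1.53 = 176 m

176


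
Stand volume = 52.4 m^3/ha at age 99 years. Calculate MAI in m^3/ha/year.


Formula: MAI = Total Volume / Stand Age
MAI = 52.4 m^3/ha / 99 years
MAI = 0.53 m^3/ha/year

0.53


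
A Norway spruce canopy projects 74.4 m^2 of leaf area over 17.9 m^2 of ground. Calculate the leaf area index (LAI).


Formula: LAI = total leaf area / ground area  (dimensionless)
LAI = 74.4 m^2 / 17.9 m^2
LAI = 4.16

4.16


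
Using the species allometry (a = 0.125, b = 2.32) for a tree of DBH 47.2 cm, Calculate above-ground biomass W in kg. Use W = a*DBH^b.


Formula: W = a * DBH^b  (allometric power law)
DBH^b = 47.2^2.32 = 7647.957
W = 0.125 * 7647.957 = 956.0 kg

956.0


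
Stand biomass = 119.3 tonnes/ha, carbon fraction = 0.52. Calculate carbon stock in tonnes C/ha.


Formula: Carbon Stock = Biomass * Carbon Fraction
C = 119.3 t/ha * 0.52
C = 62.0 t C/ha

62.0


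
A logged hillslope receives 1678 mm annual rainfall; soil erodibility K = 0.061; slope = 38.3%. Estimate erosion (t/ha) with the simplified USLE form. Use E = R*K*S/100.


Formula: E = R * K * S / 100  (simplified USLE)
R * K = 1678 * 0.061 = 102.358
E = 102.358 * 38.3 / 100 = 39.2 t/ha

39.2


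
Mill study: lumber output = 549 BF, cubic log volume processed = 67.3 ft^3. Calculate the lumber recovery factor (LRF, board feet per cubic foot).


Formula: LRF = Lumber Output (BF) / Log Input (ft^3)
LRF = 549 BF / 67.3 ft^3
LRF = 8.16 BF/ft^3

8.16


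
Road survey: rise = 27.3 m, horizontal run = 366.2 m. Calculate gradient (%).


Formula: Gradient = rise / run * 100
Gradient = 27.3 / 366.2 * 100 = 7.5%

7.5


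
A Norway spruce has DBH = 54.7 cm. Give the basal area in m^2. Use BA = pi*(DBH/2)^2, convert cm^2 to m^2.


Formula: BA = pi * (DBH/2)^2 / 10000  (cm^2 to m^2)
Radius = DBH/2 = 54.7/2 = 27.35 cm
BA = pi * 27.35^2 / 10000
   = 2349.982 cm^2 / 10000
   = 0.235 m^2

0.235


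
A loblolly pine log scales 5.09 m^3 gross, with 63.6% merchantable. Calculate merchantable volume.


Formula: MV = V_total * (merchantable_pct / 100)
Merchantable fraction = 63.6% / 100 = 0.636
MV = 5.09 m^3 * 0.636 = 3.237 m^3

3.237


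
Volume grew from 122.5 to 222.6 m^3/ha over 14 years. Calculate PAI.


Formula: PAI = (V_T2 - V_T1) / (T2 - T1)
Volume increment = 222.6 - 122.5 = 100.1 m^3/ha
PAI = 100.1 / 14 = 7.15 m^3/ha/year

7.15


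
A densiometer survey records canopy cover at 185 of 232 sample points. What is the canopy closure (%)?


Formula: Canopy closure = covered points / total points * 100
Closure = 185 / 232 * 100
Closure = 0.7974 * 100 = 79.7%

79.7


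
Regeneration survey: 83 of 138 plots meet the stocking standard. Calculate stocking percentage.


Formula: Stocking % = stocked plots / total plots * 100
Stocking = 83 / 138 * 100
Stocking = 0.6014 * 100 = 60.1%

60.1


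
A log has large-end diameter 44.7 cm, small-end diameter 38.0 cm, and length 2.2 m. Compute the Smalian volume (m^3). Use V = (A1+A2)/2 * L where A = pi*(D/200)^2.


Smalian: V = (A1 + A2)/2 * L,  A = pi*(D/200)^2
A1 = pi*(44.7/200)^2 = 0.15693 m^2
A2 = pi*(38.0/200)^2 = 0.113411 m^2
V = (0.15693+0.113411)/2*2.2 = 0.2974 m^3

0.2974


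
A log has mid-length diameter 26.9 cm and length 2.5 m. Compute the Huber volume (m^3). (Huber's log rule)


Huber: V = Am * L,  Am = pi*(Dm/200)^2
Am = pi*(26.9/200)^2 = 0.056832 m^2
V = 0.056832*2.5 = 0.1421 m^3

0.1421


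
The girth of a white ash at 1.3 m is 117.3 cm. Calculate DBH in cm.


Formula: DBH = C / pi
DBH = 117.3 / pi
pi = 3.14159...
DBH = 37.3 cm

37.3


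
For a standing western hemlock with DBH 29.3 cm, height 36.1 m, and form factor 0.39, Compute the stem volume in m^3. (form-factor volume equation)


Formula: V = pi * (DBH/200)^2 * H * ff
Radius = DBH/200 = 29.3/200 = 0.1465 m
Radius^2 = 0.1465^2 = 0.02146225 m^2
V = pi * 0.02146225 * 36.1 * 0.39
V = 0.949 m^3

0.949


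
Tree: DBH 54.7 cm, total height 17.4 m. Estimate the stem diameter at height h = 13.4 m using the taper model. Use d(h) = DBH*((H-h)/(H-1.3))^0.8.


Taper: d(h) = DBH * ((H - h) / (H - 1.3))^0.8
Numerator = H - h = 17.4 - 13.4 = 4.0 m
Denominator = H - 1.3 = 17.4 - 1.3 = 16.1 m
Ratio = 4.0 / 16.1 = 0.24845
d = 54.7 * 0.24845^0.8 = 18.0 cm

18.0


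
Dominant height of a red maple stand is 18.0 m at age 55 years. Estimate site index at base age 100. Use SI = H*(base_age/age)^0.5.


Formula: SI = H_dom * (base_age / age)^0.5
Age ratio = 100 / 55 = 1.81818
sqrt(age_ratio) = 1.3484
SI = 18.0 * 1.3484 = 24.3 m

24.3


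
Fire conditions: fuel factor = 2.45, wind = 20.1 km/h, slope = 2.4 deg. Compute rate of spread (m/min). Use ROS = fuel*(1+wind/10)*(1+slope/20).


Formula: ROS = fuel * (1 + wind/10) * (1 + slope/20)
Wind factor = 1 + 20.1/10 = 3.01
Slope factor = 1 + 2.4/20 = 1.12
ROS = 2.45 * 3.01 * 1.12 = 8.26 m/min

8.26


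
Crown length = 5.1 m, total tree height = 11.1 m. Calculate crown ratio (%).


Formula: Crown Ratio = (Crown Length / Total Height) * 100
CR = (5.1 m / 11.1 m) * 100
CR = 0.4595 * 100 = 45.9%

45.9


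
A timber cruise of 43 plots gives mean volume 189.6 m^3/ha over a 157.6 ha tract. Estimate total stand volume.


Formula: Total Volume = Mean Volume per ha * Total Area
Total Volume = 189.6 m^3/ha * 157.6 ha
Total Volume = 29881 m^3

29881


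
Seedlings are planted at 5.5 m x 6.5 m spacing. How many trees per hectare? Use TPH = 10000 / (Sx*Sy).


Formula: TPH = 10000 m^2/ha / (spacing_x * spacing_y)
Area per tree = 5.5 m * 6.5 m = 35.75 m^2
TPH = 10000 / 35.75 = 280 trees/ha

280


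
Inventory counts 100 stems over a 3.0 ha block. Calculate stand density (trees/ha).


Formula: Stand Density = N_trees / Area_ha
Density = 100 trees / 3.0 ha
Density = 33 trees/ha

33


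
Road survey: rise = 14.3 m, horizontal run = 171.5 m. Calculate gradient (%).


Formula: Gradient = rise / run * 100
Gradient = 14.3 / 171.5 * 100 = 8.3%

8.3


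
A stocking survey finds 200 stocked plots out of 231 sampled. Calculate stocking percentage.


Formula: Stocking % = stocked plots / total plots * 100
Stocking = 200 / 231 * 100
Stocking = 0.8658 * 100 = 86.6%

86.6


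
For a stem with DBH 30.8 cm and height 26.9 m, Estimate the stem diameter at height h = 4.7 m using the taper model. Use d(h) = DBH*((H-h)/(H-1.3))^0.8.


Taper: d(h) = DBH * ((H - h) / (H - 1.3))^0.8
Numerator = H - h = 26.9 - 4.7 = 22.2 m
Denominator = H - 1.3 = 26.9 - 1.3 = 25.6 m
Ratio = 22.2 / 25.6 = 0.86719
d = 30.8 * 0.86719^0.8 = 27.5 cm

27.5


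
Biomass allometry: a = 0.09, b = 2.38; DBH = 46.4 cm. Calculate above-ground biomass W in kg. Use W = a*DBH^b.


Formula: W = a * DBH^b  (allometric power law)
DBH^b = 46.4^2.38 = 9253.6441
W = 0.09 * 9253.6441 = 832.8 kg

832.8


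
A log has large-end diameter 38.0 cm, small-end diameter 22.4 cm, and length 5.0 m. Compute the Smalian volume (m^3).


Smalian: V = (A1 + A2)/2 * L,  A = pi*(D/200)^2
A1 = pi*(38.0/200)^2 = 0.113411 m^2
A2 = pi*(22.4/200)^2 = 0.039408 m^2
V = (0.113411+0.039408)/2*5.0 = 0.382 m^3

0.382


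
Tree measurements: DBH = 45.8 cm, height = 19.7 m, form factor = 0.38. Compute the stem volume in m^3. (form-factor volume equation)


Formula: V = pi * (DBH/200)^2 * H * ff
Radius = DBH/200 = 45.8/200 = 0.229 m
Radius^2 = 0.229^2 = 0.052441 m^2
V = pi * 0.052441 * 19.7 * 0.38
V = 1.233 m^3

1.233


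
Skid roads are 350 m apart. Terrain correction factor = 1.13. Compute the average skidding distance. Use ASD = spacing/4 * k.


Formula: ASD = (spacing / 4) * correction
Uncorrected distance = spacing / 4 = 350 / 4 = 87.5 m
ASD = 87.5 * 1.13 = 99 m

99


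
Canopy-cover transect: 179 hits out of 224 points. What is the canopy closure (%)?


Formula: Canopy closure = covered points / total points * 100
Closure = 179 / 224 * 100
Closure = 0.7991 * 100 = 79.9%

79.9


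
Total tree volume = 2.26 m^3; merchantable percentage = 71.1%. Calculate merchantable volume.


Formula: MV = V_total * (merchantable_pct / 100)
Merchantable fraction = 71.1% / 100 = 0.711
MV = 2.26 m^3 * 0.711 = 1.607 m^3

1.607


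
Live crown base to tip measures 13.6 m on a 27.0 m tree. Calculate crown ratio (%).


Formula: Crown Ratio = (Crown Length / Total Height) * 100
CR = (13.6 m / 27.0 m) * 100
CR = 0.5037 * 100 = 50.4%

50.4


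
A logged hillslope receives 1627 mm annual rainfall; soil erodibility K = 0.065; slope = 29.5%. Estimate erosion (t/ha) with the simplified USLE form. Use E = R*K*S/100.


Formula: E = R * K * S / 100  (simplified USLE)
R * K = 1627 * 0.065 = 105.755
E = 105.755 * 29.5 / 100 = 31.2 t/ha

31.2


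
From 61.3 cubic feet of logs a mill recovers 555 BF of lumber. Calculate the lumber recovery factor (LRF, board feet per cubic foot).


Formula: LRF = Lumber Output (BF) / Log Input (ft^3)
LRF = 555 BF / 61.3 ft^3
LRF = 9.05 BF/ft^3

9.05


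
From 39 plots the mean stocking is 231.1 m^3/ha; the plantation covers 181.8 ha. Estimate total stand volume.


Formula: Total Volume = Mean Volume per ha * Total Area
Total Volume = 231.1 m^3/ha * 181.8 ha
Total Volume = 42014 m^3

42014


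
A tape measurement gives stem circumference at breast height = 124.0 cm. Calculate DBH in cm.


Formula: DBH = C / pi
DBH = 124.0 / pi
pi = 3.14159...
DBH = 39.5 cm

39.5


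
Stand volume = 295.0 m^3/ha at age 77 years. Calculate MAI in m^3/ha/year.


Formula: MAI = Total Volume / Stand Age
MAI = 295.0 m^3/ha / 77 years
MAI = 3.83 m^3/ha/year

3.83


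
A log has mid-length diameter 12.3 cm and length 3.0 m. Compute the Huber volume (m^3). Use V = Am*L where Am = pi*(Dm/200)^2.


Huber: V = Am * L,  Am = pi*(Dm/200)^2
Am = pi*(12.3/200)^2 = 0.011882 m^2
V = 0.011882*3.0 = 0.0356 m^3

0.0356


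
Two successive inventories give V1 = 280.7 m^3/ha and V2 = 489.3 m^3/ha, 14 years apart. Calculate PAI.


Formula: PAI = (V_T2 - V_T1) / (T2 - T1)
Volume increment = 489.3 - 280.7 = 208.6 m^3/ha
PAI = 208.6 / 14 = 14.9 m^3/ha/year

14.9


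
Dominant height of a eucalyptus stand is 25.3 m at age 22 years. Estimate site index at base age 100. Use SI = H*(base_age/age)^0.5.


Formula: SI = H_dom * (base_age / age)^0.5
Age ratio = 100 / 22 = 4.54545
sqrt(age_ratio) = 2.13201
SI = 25.3 * 2.13201 = 53.9 m

53.9


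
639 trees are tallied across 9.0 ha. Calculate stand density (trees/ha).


Formula: Stand Density = N_trees / Area_ha
Density = 639 trees / 9.0 ha
Density = 71 trees/ha

71


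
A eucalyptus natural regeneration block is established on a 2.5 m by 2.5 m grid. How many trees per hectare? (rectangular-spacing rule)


Formula: TPH = 10000 m^2/ha / (spacing_x * spacing_y)
Area per tree = 2.5 m * 2.5 m = 6.25 m^2
TPH = 10000 / 6.25 = 1600 trees/ha

1600


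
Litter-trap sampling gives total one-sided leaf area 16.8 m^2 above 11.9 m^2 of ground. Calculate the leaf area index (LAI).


Formula: LAI = total leaf area / ground area  (dimensionless)
LAI = 16.8 m^2 / 11.9 m^2
LAI = 1.41

1.41


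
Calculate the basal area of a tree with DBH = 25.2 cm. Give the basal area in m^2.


Formula: BA = pi * (DBH/2)^2 / 10000  (cm^2 to m^2)
Radius = DBH/2 = 25.2/2 = 12.6 cm
BA = pi * 12.6^2 / 10000
   = 498.7592 cm^2 / 10000
   = 0.0499 m^2

0.0499


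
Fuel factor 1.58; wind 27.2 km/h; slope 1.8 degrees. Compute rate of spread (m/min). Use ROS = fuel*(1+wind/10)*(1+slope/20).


Formula: ROS = fuel * (1 + wind/10) * (1 + slope/20)
Wind factor = 1 + 27.2/10 = 3.72
Slope factor = 1 + 1.8/20 = 1.09
ROS = 1.58 * 3.72 * 1.09 = 6.41 m/min

6.41


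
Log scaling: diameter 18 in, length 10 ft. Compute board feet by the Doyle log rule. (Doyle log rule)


Doyle: BF = (D - 4)^2 * L / 16
Adjusted diameter = 18 - 4 = 14 in
(D-4)^2 = 14^2 = 196
BF = 196 * 10 / 16 = 123 BF

123


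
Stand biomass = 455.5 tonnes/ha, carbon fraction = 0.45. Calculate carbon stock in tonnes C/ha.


Formula: Carbon Stock = Biomass * Carbon Fraction
C = 455.5 t/ha * 0.45
C = 205.0 t C/ha

205.0


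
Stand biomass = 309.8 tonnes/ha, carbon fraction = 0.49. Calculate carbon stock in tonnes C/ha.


Formula: Carbon Stock = Biomass * Carbon Fraction
C = 309.8 t/ha * 0.49
C = 151.8 t C/ha

151.8


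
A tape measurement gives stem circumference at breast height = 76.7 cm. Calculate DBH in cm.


Formula: DBH = C / pi
DBH = 76.7 / pi
pi = 3.14159...
DBH = 24.4 cm

24.4


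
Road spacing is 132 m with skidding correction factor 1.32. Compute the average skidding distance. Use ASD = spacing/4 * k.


Formula: ASD = (spacing / 4) * correction
Uncorrected distance = spacing / 4 = 132 / 4 = 33 m
ASD = 33 * 1.32 = 44 m

44


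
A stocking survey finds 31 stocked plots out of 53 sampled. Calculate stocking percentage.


Formula: Stocking % = stocked plots / total plots * 100
Stocking = 31 / 53 * 100
Stocking = 0.5849 * 100 = 58.5%

58.5


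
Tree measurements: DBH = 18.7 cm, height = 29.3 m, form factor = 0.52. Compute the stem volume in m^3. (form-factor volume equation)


Formula: V = pi * (DBH/200)^2 * H * ff
Radius = DBH/200 = 18.7/200 = 0.0935 m
Radius^2 = 0.0935^2 = 0.00874225 m^2
V = pi * 0.00874225 * 29.3 * 0.52
V = 0.418 m^3

0.418


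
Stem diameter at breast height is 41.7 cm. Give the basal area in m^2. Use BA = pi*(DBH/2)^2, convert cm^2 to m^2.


Formula: BA = pi * (DBH/2)^2 / 10000  (cm^2 to m^2)
Radius = DBH/2 = 41.7/2 = 20.85 cm
BA = pi * 20.85^2 / 10000
   = 1365.721 cm^2 / 10000
   = 0.1366 m^2

0.1366


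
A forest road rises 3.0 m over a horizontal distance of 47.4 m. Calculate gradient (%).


Formula: Gradient = rise / run * 100
Gradient = 3.0 / 47.4 * 100 = 6.3%

6.3


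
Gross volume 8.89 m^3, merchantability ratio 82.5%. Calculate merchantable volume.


Formula: MV = V_total * (merchantable_pct / 100)
Merchantable fraction = 82.5% / 100 = 0.825
MV = 8.89 m^3 * 0.825 = 7.334 m^3

7.334


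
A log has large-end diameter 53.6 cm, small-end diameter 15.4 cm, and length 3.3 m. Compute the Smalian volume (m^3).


Smalian: V = (A1 + A2)/2 * L,  A = pi*(D/200)^2
A1 = pi*(53.6/200)^2 = 0.225642 m^2
A2 = pi*(15.4/200)^2 = 0.018627 m^2
V = (0.225642+0.018627)/2*3.3 = 0.403 m^3

0.403


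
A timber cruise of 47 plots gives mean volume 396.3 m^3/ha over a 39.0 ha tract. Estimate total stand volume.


Formula: Total Volume = Mean Volume per ha * Total Area
Total Volume = 396.3 m^3/ha * 39.0 ha
Total Volume = 15456 m^3

15456


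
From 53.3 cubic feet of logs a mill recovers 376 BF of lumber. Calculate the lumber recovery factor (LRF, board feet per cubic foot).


Formula: LRF = Lumber Output (BF) / Log Input (ft^3)
LRF = 376 BF / 53.3 ft^3
LRF = 7.05 BF/ft^3

7.05


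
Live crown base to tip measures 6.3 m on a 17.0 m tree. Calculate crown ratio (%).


Formula: Crown Ratio = (Crown Length / Total Height) * 100
CR = (6.3 m / 17.0 m) * 100
CR = 0.3706 * 100 = 37.1%

37.1


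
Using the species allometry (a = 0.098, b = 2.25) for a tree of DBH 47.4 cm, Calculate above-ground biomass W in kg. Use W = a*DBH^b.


Formula: W = a * DBH^b  (allometric power law)
DBH^b = 47.4^2.25 = 5895.237
W = 0.098 * 5895.237 = 577.7 kg

577.7


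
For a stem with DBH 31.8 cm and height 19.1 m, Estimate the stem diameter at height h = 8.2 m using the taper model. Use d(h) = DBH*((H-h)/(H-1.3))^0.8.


Taper: d(h) = DBH * ((H - h) / (H - 1.3))^0.8
Numerator = H - h = 19.1 - 8.2 = 10.9 m
Denominator = H - 1.3 = 19.1 - 1.3 = 17.8 m
Ratio = 10.9 / 17.8 = 0.61236
d = 31.8 * 0.61236^0.8 = 21.5 cm

21.5


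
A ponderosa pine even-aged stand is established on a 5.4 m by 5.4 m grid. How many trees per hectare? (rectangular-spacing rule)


Formula: TPH = 10000 m^2/ha / (spacing_x * spacing_y)
Area per tree = 5.4 m * 5.4 m = 29.16 m^2
TPH = 10000 / 29.16 = 343 trees/ha

343


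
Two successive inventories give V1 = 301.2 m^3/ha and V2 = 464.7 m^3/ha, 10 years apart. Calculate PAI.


Formula: PAI = (V_T2 - V_T1) / (T2 - T1)
Volume increment = 464.7 - 301.2 = 163.5 m^3/ha
PAI = 163.5 / 10 = 16.35 m^3/ha/year

16.35


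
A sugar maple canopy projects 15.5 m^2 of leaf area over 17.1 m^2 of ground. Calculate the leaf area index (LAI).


Formula: LAI = total leaf area / ground area  (dimensionless)
LAI = 15.5 m^2 / 17.1 m^2
LAI = 0.91

0.91


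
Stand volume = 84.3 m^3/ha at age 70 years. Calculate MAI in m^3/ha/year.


Formula: MAI = Total Volume / Stand Age
MAI = 84.3 m^3/ha / 70 years
MAI = 1.2 m^3/ha/year

1.2


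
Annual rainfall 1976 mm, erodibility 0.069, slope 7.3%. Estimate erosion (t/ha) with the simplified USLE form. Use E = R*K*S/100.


Formula: E = R * K * S / 100  (simplified USLE)
R * K = 1976 * 0.069 = 136.344
E = 136.344 * 7.3 / 100 = 9.95 t/ha

9.95


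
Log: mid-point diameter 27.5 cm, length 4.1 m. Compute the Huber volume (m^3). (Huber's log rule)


Huber: V = Am * L,  Am = pi*(Dm/200)^2
Am = pi*(27.5/200)^2 = 0.059396 m^2
V = 0.059396*4.1 = 0.2435 m^3

0.2435


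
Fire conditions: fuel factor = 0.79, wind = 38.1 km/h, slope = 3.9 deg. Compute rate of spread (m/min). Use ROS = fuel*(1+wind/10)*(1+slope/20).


Formula: ROS = fuel * (1 + wind/10) * (1 + slope/20)
Wind factor = 1 + 38.1/10 = 4.81
Slope factor = 1 + 3.9/20 = 1.195
ROS = 0.79 * 4.81 * 1.195 = 4.54 m/min

4.54


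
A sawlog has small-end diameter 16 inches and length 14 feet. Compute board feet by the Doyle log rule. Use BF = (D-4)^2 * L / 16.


Doyle: BF = (D - 4)^2 * L / 16
Adjusted diameter = 16 - 4 = 12 in
(D-4)^2 = 12^2 = 144
BF = 144 * 14 / 16 = 126 BF

126


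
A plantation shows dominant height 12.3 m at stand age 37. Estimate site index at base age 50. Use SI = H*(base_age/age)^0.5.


Formula: SI = H_dom * (base_age / age)^0.5
Age ratio = 50 / 37 = 1.35135
sqrt(age_ratio) = 1.16248
SI = 12.3 * 1.16248 = 14.3 m

14.3


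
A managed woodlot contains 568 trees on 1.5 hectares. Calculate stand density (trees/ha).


Formula: Stand Density = N_trees / Area_ha
Density = 568 trees / 1.5 ha
Density = 379 trees/ha

379


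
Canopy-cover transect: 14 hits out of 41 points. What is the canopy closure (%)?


Formula: Canopy closure = covered points / total points * 100
Closure = 14 / 41 * 100
Closure = 0.3415 * 100 = 34.1%

34.1


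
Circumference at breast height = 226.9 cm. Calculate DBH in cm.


Formula: DBH = C / pi
DBH = 226.9 / pi
pi = 3.14159...
DBH = 72.2 cm

72.2


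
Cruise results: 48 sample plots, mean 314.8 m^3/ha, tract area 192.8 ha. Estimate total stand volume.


Formula: Total Volume = Mean Volume per ha * Total Area
Total Volume = 314.8 m^3/ha * 192.8 ha
Total Volume = 60693 m^3

60693


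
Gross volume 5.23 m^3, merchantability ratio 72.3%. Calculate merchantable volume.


Formula: MV = V_total * (merchantable_pct / 100)
Merchantable fraction = 72.3% / 100 = 0.723
MV = 5.23 m^3 * 0.723 = 3.781 m^3

3.781


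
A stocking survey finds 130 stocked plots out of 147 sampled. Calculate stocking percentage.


Formula: Stocking % = stocked plots / total plots * 100
Stocking = 130 / 147 * 100
Stocking = 0.8844 * 100 = 88.4%

88.4


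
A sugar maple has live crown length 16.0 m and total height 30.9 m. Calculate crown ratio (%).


Formula: Crown Ratio = (Crown Length / Total Height) * 100
CR = (16.0 m / 30.9 m) * 100
CR = 0.5178 * 100 = 51.8%

51.8


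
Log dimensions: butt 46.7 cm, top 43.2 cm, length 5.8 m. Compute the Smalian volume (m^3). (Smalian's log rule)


Smalian: V = (A1 + A2)/2 * L,  A = pi*(D/200)^2
A1 = pi*(46.7/200)^2 = 0.171287 m^2
A2 = pi*(43.2/200)^2 = 0.146574 m^2
V = (0.171287+0.146574)/2*5.8 = 0.9218 m^3

0.9218


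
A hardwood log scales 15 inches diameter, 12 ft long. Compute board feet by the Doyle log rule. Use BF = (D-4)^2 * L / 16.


Doyle: BF = (D - 4)^2 * L / 16
Adjusted diameter = 15 - 4 = 11 in
(D-4)^2 = 11^2 = 121
BF = 121 * 12 / 16 = 91 BF

91


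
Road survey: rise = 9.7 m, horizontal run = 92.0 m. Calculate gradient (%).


Formula: Gradient = rise / run * 100
Gradient = 9.7 / 92.0 * 100 = 10.5%

10.5


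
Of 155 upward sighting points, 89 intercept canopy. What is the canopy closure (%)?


Formula: Canopy closure = covered points / total points * 100
Closure = 89 / 155 * 100
Closure = 0.5742 * 100 = 57.4%

57.4


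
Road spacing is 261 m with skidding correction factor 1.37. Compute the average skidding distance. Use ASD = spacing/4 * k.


Formula: ASD = (spacing / 4) * correction
Uncorrected distance = spacing / 4 = 261 / 4 = 65.25 m
ASD = 65.25 * 1.37 = 89 m

89


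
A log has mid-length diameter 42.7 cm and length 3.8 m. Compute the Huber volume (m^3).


Huber: V = Am * L,  Am = pi*(Dm/200)^2
Am = pi*(42.7/200)^2 = 0.143201 m^2
V = 0.143201*3.8 = 0.5442 m^3

0.5442


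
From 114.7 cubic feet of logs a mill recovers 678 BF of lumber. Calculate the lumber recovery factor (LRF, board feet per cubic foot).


Formula: LRF = Lumber Output (BF) / Log Input (ft^3)
LRF = 678 BF / 114.7 ft^3
LRF = 5.91 BF/ft^3

5.91


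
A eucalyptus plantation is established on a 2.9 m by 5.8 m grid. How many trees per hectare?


Formula: TPH = 10000 m^2/ha / (spacing_x * spacing_y)
Area per tree = 2.9 m * 5.8 m = 16.82 m^2
TPH = 10000 / 16.82 = 595 trees/ha

595


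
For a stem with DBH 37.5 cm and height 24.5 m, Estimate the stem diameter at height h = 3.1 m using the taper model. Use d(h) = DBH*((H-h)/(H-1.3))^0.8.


Taper: d(h) = DBH * ((H - h) / (H - 1.3))^0.8
Numerator = H - h = 24.5 - 3.1 = 21.4 m
Denominator = H - 1.3 = 24.5 - 1.3 = 23.2 m
Ratio = 21.4 / 23.2 = 0.92241
d = 37.5 * 0.92241^0.8 = 35.2 cm

35.2


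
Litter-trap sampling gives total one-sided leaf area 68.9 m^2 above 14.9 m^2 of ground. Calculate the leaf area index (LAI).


Formula: LAI = total leaf area / ground area  (dimensionless)
LAI = 68.9 m^2 / 14.9 m^2
LAI = 4.62

4.62


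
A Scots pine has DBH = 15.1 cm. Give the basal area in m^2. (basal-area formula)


Formula: BA = pi * (DBH/2)^2 / 10000  (cm^2 to m^2)
Radius = DBH/2 = 15.1/2 = 7.55 cm
BA = pi * 7.55^2 / 10000
   = 179.0786 cm^2 / 10000
   = 0.0179 m^2

0.0179


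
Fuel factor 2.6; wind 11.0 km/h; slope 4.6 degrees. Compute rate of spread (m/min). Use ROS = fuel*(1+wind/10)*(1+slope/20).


Formula: ROS = fuel * (1 + wind/10) * (1 + slope/20)
Wind factor = 1 + 11.0/10 = 2.1
Slope factor = 1 + 4.6/20 = 1.23
ROS = 2.6 * 2.1 * 1.23 = 6.72 m/min

6.72


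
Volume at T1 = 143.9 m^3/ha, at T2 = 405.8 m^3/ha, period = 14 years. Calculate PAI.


Formula: PAI = (V_T2 - V_T1) / (T2 - T1)
Volume increment = 405.8 - 143.9 = 261.9 m^3/ha
PAI = 261.9 / 14 = 18.71 m^3/ha/year

18.71


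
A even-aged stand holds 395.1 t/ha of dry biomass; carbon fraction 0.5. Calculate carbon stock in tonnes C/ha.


Formula: Carbon Stock = Biomass * Carbon Fraction
C = 395.1 t/ha * 0.5
C = 197.6 t C/ha

197.6


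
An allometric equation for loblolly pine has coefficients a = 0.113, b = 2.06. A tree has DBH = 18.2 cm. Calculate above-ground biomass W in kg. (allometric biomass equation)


Formula: W = a * DBH^b  (allometric power law)
DBH^b = 18.2^2.06 = 394.2276
W = 0.113 * 394.2276 = 44.5 kg

44.5


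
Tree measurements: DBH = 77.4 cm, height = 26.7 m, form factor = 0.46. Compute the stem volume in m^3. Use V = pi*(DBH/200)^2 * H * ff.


Formula: V = pi * (DBH/200)^2 * H * ff
Radius = DBH/200 = 77.4/200 = 0.387 m
Radius^2 = 0.387^2 = 0.149769 m^2
V = pi * 0.149769 * 26.7 * 0.46
V = 5.779 m^3

5.779


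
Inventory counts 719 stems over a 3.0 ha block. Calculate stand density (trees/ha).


Formula: Stand Density = N_trees / Area_ha
Density = 719 trees / 3.0 ha
Density = 240 trees/ha

240


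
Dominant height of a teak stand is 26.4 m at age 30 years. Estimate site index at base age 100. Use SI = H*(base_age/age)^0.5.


Formula: SI = H_dom * (base_age / age)^0.5
Age ratio = 100 / 30 = 3.33333
sqrt(age_ratio) = 1.82574
SI = 26.4 * 1.82574 = 48.2 m

48.2


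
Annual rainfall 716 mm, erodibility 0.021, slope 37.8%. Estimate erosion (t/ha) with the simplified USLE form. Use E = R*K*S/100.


Formula: E = R * K * S / 100  (simplified USLE)
R * K = 716 * 0.021 = 15.036
E = 15.036 * 37.8 / 100 = 5.68 t/ha

5.68


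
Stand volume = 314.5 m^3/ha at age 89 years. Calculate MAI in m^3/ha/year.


Formula: MAI = Total Volume / Stand Age
MAI = 314.5 m^3/ha / 89 years
MAI = 3.53 m^3/ha/year

3.53


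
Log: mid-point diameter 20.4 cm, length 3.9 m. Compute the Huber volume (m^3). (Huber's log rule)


Huber: V = Am * L,  Am = pi*(Dm/200)^2
Am = pi*(20.4/200)^2 = 0.032685 m^2
V = 0.032685*3.9 = 0.1275 m^3

0.1275


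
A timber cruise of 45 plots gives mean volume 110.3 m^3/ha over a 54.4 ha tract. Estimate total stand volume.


Formula: Total Volume = Mean Volume per ha * Total Area
Total Volume = 110.3 m^3/ha * 54.4 ha
Total Volume = 6000 m^3

6000


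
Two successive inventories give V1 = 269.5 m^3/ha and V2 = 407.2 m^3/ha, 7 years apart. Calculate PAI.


Formula: PAI = (V_T2 - V_T1) / (T2 - T1)
Volume increment = 407.2 - 269.5 = 137.7 m^3/ha
PAI = 137.7 / 7 = 19.67 m^3/ha/year

19.67


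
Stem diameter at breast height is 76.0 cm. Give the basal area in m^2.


Formula: BA = pi * (DBH/2)^2 / 10000  (cm^2 to m^2)
Radius = DBH/2 = 76.0/2 = 38.0 cm
BA = pi * 38.0^2 / 10000
   = 4536.4598 cm^2 / 10000
   = 0.4536 m^2

0.4536


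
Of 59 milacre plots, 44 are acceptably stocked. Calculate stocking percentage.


Formula: Stocking % = stocked plots / total plots * 100
Stocking = 44 / 59 * 100
Stocking = 0.7458 * 100 = 74.6%

74.6


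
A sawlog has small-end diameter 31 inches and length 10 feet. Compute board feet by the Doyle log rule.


Doyle: BF = (D - 4)^2 * L / 16
Adjusted diameter = 31 - 4 = 27 in
(D-4)^2 = 27^2 = 729
BF = 729 * 10 / 16 = 456 BF

456


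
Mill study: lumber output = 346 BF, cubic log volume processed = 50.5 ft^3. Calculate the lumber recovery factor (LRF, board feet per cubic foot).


Formula: LRF = Lumber Output (BF) / Log Input (ft^3)
LRF = 346 BF / 50.5 ft^3
LRF = 6.85 BF/ft^3

6.85


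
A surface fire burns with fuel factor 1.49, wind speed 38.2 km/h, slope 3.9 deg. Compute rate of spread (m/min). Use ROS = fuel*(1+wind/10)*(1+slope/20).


Formula: ROS = fuel * (1 + wind/10) * (1 + slope/20)
Wind factor = 1 + 38.2/10 = 4.82
Slope factor = 1 + 3.9/20 = 1.195
ROS = 1.49 * 4.82 * 1.195 = 8.58 m/min

8.58


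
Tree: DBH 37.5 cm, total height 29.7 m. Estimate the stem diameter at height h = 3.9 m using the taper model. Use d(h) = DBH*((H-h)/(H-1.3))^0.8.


Taper: d(h) = DBH * ((H - h) / (H - 1.3))^0.8
Numerator = H - h = 29.7 - 3.9 = 25.8 m
Denominator = H - 1.3 = 29.7 - 1.3 = 28.4 m
Ratio = 25.8 / 28.4 = 0.90845
d = 37.5 * 0.90845^0.8 = 34.7 cm

34.7


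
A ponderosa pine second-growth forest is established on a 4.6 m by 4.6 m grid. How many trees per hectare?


Formula: TPH = 10000 m^2/ha / (spacing_x * spacing_y)
Area per tree = 4.6 m * 4.6 m = 21.16 m^2
TPH = 10000 / 21.16 = 473 trees/ha

473


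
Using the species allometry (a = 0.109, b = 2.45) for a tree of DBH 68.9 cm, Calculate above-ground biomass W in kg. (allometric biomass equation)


Formula: W = a * DBH^b  (allometric power law)
DBH^b = 68.9^2.45 = 31888.7205
W = 0.109 * 31888.7205 = 3475.9 kg

3475.9


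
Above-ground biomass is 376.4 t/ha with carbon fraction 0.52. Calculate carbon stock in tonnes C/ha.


Formula: Carbon Stock = Biomass * Carbon Fraction
C = 376.4 t/ha * 0.52
C = 195.7 t C/ha

195.7
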